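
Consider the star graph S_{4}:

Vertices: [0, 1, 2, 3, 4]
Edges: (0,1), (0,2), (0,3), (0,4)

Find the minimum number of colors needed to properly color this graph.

S_{4} has one hub adjacent to 4 leaves; leaves are pairwise non-adjacent.
Color the hub 0 and every leaf 1.
Chromatic number = 2.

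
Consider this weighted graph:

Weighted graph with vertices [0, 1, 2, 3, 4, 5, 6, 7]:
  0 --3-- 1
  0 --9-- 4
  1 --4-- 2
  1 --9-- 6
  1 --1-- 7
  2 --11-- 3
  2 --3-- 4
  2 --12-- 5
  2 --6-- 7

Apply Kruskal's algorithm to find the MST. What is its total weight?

Applying Kruskal's algorithm (sort edges by weight, add if no cycle):
  Add (1,7) w=1
  Add (0,1) w=3
  Add (2,4) w=3
  Add (1,2) w=4
  Skip (2,7) w=6 (creates cycle)
  Skip (0,4) w=9 (creates cycle)
  Add (1,6) w=9
  Add (2,3) w=11
  Add (2,5) w=12
MST weight = 43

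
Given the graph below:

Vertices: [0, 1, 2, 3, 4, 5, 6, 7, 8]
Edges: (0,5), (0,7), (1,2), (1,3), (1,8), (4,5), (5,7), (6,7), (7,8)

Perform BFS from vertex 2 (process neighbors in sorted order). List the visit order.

BFS from vertex 2 (neighbors processed in ascending order):
Visit order: 2, 1, 3, 8, 7, 0, 5, 6, 4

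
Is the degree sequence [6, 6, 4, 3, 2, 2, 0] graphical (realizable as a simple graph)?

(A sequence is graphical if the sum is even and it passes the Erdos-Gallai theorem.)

Sum of degrees = 23. Sum is odd, so the sequence is NOT graphical.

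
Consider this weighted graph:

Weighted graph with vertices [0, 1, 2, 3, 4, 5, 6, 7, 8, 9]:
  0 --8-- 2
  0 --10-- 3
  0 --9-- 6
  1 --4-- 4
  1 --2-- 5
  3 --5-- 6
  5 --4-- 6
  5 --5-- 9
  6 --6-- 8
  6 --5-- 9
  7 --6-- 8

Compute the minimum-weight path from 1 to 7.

Using Dijkstra's algorithm from vertex 1:
Shortest path: 1 -> 5 -> 6 -> 8 -> 7
Total weight: 2 + 4 + 6 + 6 = 18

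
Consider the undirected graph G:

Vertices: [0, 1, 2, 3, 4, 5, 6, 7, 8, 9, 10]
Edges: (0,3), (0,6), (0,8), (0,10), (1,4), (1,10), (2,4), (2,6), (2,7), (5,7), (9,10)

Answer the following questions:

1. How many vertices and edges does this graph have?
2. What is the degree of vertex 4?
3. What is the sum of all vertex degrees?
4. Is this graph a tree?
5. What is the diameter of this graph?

Count: 11 vertices, 11 edges.
Vertex 4 has neighbors [1, 2], degree = 2.
Handshaking lemma: 2 * 11 = 22.
A tree on 11 vertices has 10 edges. This graph has 11 edges (1 extra). Not a tree.
Diameter (longest shortest path) = 6.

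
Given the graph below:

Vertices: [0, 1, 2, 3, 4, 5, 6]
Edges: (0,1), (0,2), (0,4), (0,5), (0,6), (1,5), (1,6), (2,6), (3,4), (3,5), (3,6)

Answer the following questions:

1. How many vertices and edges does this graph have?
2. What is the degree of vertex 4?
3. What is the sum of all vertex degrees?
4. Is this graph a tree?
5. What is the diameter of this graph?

Count: 7 vertices, 11 edges.
Vertex 4 has neighbors [0, 3], degree = 2.
Handshaking lemma: 2 * 11 = 22.
A tree on 7 vertices has 6 edges. This graph has 11 edges (5 extra). Not a tree.
Diameter (longest shortest path) = 2.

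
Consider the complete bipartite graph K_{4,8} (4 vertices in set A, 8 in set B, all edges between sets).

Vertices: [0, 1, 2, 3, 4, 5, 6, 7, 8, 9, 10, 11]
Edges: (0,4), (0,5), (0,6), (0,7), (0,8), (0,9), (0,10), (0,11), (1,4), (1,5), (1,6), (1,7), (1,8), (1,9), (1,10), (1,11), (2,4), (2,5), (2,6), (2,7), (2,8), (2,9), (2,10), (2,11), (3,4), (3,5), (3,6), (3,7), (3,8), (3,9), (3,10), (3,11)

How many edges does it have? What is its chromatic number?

K_{4,8} has 4 * 8 = 32 edges.
Bipartite graphs have chromatic number 2 (color each partition differently).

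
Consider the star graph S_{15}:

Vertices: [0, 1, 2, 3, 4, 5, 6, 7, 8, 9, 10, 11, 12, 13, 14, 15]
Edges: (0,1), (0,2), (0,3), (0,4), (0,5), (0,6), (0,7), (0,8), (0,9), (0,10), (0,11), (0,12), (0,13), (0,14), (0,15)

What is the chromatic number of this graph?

S_{15} has one hub adjacent to 15 leaves; leaves are pairwise non-adjacent.
Color the hub 0 and every leaf 1.
Chromatic number = 2.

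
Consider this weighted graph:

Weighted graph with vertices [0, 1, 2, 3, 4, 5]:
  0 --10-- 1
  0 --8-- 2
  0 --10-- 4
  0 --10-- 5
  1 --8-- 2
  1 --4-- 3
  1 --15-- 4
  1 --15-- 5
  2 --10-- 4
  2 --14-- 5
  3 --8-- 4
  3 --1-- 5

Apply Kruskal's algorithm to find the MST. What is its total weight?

Applying Kruskal's algorithm (sort edges by weight, add if no cycle):
  Add (3,5) w=1
  Add (1,3) w=4
  Add (0,2) w=8
  Add (1,2) w=8
  Add (3,4) w=8
  Skip (0,5) w=10 (creates cycle)
  Skip (0,1) w=10 (creates cycle)
  Skip (0,4) w=10 (creates cycle)
  Skip (2,4) w=10 (creates cycle)
  Skip (2,5) w=14 (creates cycle)
  Skip (1,5) w=15 (creates cycle)
  Skip (1,4) w=15 (creates cycle)
MST weight = 29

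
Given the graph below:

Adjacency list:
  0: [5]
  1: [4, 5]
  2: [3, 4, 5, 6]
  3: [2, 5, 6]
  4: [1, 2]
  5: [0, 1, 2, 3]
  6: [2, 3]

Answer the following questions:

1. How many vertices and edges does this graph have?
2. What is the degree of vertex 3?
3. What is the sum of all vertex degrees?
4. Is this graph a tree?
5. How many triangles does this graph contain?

Count: 7 vertices, 9 edges.
Vertex 3 has neighbors [2, 5, 6], degree = 3.
Handshaking lemma: 2 * 9 = 18.
A tree on 7 vertices has 6 edges. This graph has 9 edges (3 extra). Not a tree.
Number of triangles = 2.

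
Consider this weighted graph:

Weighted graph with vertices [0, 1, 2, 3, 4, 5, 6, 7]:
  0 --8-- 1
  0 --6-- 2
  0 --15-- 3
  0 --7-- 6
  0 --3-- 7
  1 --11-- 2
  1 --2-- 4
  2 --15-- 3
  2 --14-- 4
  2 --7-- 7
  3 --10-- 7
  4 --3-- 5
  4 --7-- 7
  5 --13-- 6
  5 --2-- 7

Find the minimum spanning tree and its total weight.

Applying Kruskal's algorithm (sort edges by weight, add if no cycle):
  Add (1,4) w=2
  Add (5,7) w=2
  Add (0,7) w=3
  Add (4,5) w=3
  Add (0,2) w=6
  Add (0,6) w=7
  Skip (2,7) w=7 (creates cycle)
  Skip (4,7) w=7 (creates cycle)
  Skip (0,1) w=8 (creates cycle)
  Add (3,7) w=10
  Skip (1,2) w=11 (creates cycle)
  Skip (5,6) w=13 (creates cycle)
  Skip (2,4) w=14 (creates cycle)
  Skip (0,3) w=15 (creates cycle)
  Skip (2,3) w=15 (creates cycle)
MST weight = 33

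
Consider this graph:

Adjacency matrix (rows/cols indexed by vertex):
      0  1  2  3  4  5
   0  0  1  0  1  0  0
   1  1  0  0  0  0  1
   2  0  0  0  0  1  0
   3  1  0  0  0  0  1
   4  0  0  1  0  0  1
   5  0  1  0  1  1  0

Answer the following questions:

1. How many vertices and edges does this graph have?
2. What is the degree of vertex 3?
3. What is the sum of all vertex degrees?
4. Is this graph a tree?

Count: 6 vertices, 6 edges.
Vertex 3 has neighbors [0, 5], degree = 2.
Handshaking lemma: 2 * 6 = 12.
A tree on 6 vertices has 5 edges. This graph has 6 edges (1 extra). Not a tree.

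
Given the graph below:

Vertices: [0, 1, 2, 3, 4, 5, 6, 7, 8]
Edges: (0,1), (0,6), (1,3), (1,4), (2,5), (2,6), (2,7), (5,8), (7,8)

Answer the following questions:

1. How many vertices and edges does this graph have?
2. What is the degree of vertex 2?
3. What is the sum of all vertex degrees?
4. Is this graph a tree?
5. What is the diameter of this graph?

Count: 9 vertices, 9 edges.
Vertex 2 has neighbors [5, 6, 7], degree = 3.
Handshaking lemma: 2 * 9 = 18.
A tree on 9 vertices has 8 edges. This graph has 9 edges (1 extra). Not a tree.
Diameter (longest shortest path) = 6.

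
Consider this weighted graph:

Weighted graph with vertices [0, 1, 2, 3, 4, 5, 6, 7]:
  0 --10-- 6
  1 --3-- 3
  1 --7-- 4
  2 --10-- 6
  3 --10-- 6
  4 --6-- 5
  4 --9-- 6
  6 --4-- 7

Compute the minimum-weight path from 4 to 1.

Using Dijkstra's algorithm from vertex 4:
Shortest path: 4 -> 1
Total weight: 7 = 7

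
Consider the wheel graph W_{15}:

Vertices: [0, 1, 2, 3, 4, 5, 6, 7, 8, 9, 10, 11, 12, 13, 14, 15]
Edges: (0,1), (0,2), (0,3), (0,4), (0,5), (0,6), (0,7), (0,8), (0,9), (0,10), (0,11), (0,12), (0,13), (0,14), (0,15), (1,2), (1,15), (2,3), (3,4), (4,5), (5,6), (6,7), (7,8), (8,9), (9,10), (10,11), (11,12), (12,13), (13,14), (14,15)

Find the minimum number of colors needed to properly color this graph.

W_{15} = C_{15} plus a hub adjacent to every cycle vertex.
The outer cycle needs 3 colors (odd cycle); the hub is adjacent to all of them so needs a fresh color.
Chromatic number = 3 + 1 = 4.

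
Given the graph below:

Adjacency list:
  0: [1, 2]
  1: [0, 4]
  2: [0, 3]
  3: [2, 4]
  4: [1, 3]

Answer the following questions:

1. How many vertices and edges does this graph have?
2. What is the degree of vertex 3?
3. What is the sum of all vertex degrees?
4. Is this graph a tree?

Count: 5 vertices, 5 edges.
Vertex 3 has neighbors [2, 4], degree = 2.
Handshaking lemma: 2 * 5 = 10.
A tree on 5 vertices has 4 edges. This graph has 5 edges (1 extra). Not a tree.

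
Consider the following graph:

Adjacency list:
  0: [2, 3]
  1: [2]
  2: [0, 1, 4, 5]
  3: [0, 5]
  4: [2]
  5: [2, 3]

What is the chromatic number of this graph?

The graph has a maximum clique of size 2 (lower bound on chromatic number).
A valid 2-coloring: {0: 1, 1: 1, 2: 0, 3: 0, 4: 1, 5: 1}.
Chromatic number = 2.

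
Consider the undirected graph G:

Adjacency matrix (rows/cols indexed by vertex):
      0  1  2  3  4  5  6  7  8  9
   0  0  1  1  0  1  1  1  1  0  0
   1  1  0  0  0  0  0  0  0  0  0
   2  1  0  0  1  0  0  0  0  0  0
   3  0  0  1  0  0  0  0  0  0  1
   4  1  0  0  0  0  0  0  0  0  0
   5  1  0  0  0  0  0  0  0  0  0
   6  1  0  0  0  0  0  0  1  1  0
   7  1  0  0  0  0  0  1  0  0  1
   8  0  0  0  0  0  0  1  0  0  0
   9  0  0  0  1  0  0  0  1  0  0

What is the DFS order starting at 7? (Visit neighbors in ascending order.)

DFS from vertex 7 (neighbors processed in ascending order):
Visit order: 7, 0, 1, 2, 3, 9, 4, 5, 6, 8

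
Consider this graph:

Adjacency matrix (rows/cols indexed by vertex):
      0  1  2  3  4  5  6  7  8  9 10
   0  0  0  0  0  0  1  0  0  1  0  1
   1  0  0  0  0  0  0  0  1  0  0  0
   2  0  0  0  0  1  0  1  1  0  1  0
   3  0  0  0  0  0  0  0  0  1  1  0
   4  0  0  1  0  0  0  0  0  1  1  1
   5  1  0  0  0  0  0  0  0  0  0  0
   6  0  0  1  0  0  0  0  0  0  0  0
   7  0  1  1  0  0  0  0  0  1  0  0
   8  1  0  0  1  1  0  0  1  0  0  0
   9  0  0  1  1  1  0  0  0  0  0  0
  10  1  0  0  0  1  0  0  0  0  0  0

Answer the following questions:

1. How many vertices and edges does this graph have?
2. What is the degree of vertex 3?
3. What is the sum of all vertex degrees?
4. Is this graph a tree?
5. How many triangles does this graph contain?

Count: 11 vertices, 14 edges.
Vertex 3 has neighbors [8, 9], degree = 2.
Handshaking lemma: 2 * 14 = 28.
A tree on 11 vertices has 10 edges. This graph has 14 edges (4 extra). Not a tree.
Number of triangles = 1.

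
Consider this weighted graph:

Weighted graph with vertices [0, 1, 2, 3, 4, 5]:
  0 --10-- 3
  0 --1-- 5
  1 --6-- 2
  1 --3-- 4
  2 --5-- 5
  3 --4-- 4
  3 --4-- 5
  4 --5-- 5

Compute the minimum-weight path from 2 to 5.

Using Dijkstra's algorithm from vertex 2:
Shortest path: 2 -> 5
Total weight: 5 = 5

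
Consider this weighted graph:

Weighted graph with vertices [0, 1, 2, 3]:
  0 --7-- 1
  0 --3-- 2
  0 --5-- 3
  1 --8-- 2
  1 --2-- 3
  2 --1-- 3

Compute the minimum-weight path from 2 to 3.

Using Dijkstra's algorithm from vertex 2:
Shortest path: 2 -> 3
Total weight: 1 = 1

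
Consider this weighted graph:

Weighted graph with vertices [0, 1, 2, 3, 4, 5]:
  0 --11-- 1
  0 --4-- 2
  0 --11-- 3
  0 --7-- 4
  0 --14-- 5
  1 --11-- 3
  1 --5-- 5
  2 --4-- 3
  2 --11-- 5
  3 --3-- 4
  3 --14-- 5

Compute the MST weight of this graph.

Applying Kruskal's algorithm (sort edges by weight, add if no cycle):
  Add (3,4) w=3
  Add (0,2) w=4
  Add (2,3) w=4
  Add (1,5) w=5
  Skip (0,4) w=7 (creates cycle)
  Skip (0,3) w=11 (creates cycle)
  Add (0,1) w=11
  Skip (1,3) w=11 (creates cycle)
  Skip (2,5) w=11 (creates cycle)
  Skip (0,5) w=14 (creates cycle)
  Skip (3,5) w=14 (creates cycle)
MST weight = 27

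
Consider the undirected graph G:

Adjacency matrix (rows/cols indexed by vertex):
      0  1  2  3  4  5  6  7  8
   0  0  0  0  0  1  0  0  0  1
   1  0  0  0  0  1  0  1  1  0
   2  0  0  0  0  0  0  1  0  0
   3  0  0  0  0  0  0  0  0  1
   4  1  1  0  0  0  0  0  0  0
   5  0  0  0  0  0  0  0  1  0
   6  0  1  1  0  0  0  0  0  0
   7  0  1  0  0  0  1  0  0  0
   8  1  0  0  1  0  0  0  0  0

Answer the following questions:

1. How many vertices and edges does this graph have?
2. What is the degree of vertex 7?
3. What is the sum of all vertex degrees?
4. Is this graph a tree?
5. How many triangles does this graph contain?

Count: 9 vertices, 8 edges.
Vertex 7 has neighbors [1, 5], degree = 2.
Handshaking lemma: 2 * 8 = 16.
A graph is a tree iff it is connected and has exactly n-1 edges. This graph is connected (all 9 vertices in one component) and has 9-1 = 8 edges. It is a tree.
Number of triangles = 0.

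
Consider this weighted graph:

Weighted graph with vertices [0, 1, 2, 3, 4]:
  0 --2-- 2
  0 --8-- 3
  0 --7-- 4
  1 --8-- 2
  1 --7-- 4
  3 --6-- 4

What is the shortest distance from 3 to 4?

Using Dijkstra's algorithm from vertex 3:
Shortest path: 3 -> 4
Total weight: 6 = 6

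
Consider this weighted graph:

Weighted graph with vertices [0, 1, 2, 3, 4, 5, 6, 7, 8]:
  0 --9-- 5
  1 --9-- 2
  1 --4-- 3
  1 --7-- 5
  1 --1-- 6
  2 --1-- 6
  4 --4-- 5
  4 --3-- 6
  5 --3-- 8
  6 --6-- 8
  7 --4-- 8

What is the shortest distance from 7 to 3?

Using Dijkstra's algorithm from vertex 7:
Shortest path: 7 -> 8 -> 6 -> 1 -> 3
Total weight: 4 + 6 + 1 + 4 = 15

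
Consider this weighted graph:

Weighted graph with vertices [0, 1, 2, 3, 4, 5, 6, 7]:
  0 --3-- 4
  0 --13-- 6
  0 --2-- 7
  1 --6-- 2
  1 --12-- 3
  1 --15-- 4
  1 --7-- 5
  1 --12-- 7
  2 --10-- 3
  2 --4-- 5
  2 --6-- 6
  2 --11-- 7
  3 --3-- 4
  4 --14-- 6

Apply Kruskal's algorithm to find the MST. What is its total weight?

Applying Kruskal's algorithm (sort edges by weight, add if no cycle):
  Add (0,7) w=2
  Add (0,4) w=3
  Add (3,4) w=3
  Add (2,5) w=4
  Add (1,2) w=6
  Add (2,6) w=6
  Skip (1,5) w=7 (creates cycle)
  Add (2,3) w=10
  Skip (2,7) w=11 (creates cycle)
  Skip (1,7) w=12 (creates cycle)
  Skip (1,3) w=12 (creates cycle)
  Skip (0,6) w=13 (creates cycle)
  Skip (4,6) w=14 (creates cycle)
  Skip (1,4) w=15 (creates cycle)
MST weight = 34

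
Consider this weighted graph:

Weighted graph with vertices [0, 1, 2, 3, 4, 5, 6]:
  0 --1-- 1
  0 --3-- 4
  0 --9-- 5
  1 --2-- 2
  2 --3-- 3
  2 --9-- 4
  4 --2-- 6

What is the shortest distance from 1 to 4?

Using Dijkstra's algorithm from vertex 1:
Shortest path: 1 -> 0 -> 4
Total weight: 1 + 3 = 4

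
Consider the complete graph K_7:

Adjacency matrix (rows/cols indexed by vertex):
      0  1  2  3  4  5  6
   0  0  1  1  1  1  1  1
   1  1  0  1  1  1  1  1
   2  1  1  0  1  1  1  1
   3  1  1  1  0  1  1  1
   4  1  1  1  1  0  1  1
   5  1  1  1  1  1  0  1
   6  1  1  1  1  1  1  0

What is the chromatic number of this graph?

In K_7, every vertex is adjacent to every other vertex.
Each vertex needs a unique color.
Chromatic number = 7.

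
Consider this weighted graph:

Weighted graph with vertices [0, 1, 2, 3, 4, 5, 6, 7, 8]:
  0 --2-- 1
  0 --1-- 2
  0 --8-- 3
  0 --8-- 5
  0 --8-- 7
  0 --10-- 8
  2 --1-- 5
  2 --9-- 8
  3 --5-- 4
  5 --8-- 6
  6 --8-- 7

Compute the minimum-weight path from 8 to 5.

Using Dijkstra's algorithm from vertex 8:
Shortest path: 8 -> 2 -> 5
Total weight: 9 + 1 = 10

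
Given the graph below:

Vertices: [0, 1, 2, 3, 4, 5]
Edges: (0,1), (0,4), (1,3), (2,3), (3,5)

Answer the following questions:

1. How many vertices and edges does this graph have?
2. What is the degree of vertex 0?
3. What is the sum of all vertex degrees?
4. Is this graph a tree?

Count: 6 vertices, 5 edges.
Vertex 0 has neighbors [1, 4], degree = 2.
Handshaking lemma: 2 * 5 = 10.
A graph is a tree iff it is connected and has exactly n-1 edges. This graph is connected (all 6 vertices in one component) and has 6-1 = 5 edges. It is a tree.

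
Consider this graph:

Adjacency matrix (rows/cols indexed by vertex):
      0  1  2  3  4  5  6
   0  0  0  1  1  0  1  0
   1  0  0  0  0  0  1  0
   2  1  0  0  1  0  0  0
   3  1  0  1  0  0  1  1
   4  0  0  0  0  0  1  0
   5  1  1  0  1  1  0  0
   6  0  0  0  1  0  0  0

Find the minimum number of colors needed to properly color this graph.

The graph has a maximum clique of size 3 (lower bound on chromatic number).
A valid 3-coloring: {0: 2, 1: 0, 2: 1, 3: 0, 4: 0, 5: 1, 6: 1}.
Chromatic number = 3.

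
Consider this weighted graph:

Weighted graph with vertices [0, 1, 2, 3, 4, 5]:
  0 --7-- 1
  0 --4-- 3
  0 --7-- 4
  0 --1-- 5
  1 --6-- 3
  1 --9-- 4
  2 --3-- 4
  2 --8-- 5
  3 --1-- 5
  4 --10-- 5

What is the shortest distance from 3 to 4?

Using Dijkstra's algorithm from vertex 3:
Shortest path: 3 -> 5 -> 0 -> 4
Total weight: 1 + 1 + 7 = 9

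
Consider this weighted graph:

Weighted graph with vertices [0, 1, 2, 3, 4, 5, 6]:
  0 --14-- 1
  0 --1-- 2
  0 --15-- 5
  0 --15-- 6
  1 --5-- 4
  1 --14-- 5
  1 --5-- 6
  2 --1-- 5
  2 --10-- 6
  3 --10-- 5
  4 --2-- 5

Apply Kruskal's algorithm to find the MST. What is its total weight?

Applying Kruskal's algorithm (sort edges by weight, add if no cycle):
  Add (0,2) w=1
  Add (2,5) w=1
  Add (4,5) w=2
  Add (1,6) w=5
  Add (1,4) w=5
  Skip (2,6) w=10 (creates cycle)
  Add (3,5) w=10
  Skip (0,1) w=14 (creates cycle)
  Skip (1,5) w=14 (creates cycle)
  Skip (0,6) w=15 (creates cycle)
  Skip (0,5) w=15 (creates cycle)
MST weight = 24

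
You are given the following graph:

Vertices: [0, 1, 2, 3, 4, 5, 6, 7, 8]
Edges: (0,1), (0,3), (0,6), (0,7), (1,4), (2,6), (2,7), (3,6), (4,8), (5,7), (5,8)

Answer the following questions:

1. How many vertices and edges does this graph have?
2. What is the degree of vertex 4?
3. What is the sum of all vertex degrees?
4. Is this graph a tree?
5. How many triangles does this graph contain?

Count: 9 vertices, 11 edges.
Vertex 4 has neighbors [1, 8], degree = 2.
Handshaking lemma: 2 * 11 = 22.
A tree on 9 vertices has 8 edges. This graph has 11 edges (3 extra). Not a tree.
Number of triangles = 1.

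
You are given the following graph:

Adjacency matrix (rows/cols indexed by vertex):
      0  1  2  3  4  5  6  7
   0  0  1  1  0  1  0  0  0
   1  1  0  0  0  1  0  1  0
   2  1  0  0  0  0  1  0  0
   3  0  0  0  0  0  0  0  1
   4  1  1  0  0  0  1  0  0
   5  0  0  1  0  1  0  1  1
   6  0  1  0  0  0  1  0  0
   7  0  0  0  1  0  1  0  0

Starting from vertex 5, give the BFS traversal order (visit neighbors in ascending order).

BFS from vertex 5 (neighbors processed in ascending order):
Visit order: 5, 2, 4, 6, 7, 0, 1, 3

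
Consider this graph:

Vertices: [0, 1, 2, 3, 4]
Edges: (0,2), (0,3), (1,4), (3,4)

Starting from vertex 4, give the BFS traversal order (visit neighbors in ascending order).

BFS from vertex 4 (neighbors processed in ascending order):
Visit order: 4, 1, 3, 0, 2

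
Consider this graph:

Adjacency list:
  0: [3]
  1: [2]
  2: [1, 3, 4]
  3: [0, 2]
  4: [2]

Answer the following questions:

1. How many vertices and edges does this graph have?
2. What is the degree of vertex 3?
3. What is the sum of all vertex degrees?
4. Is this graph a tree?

Count: 5 vertices, 4 edges.
Vertex 3 has neighbors [0, 2], degree = 2.
Handshaking lemma: 2 * 4 = 8.
A graph is a tree iff it is connected and has exactly n-1 edges. This graph is connected (all 5 vertices in one component) and has 5-1 = 4 edges. It is a tree.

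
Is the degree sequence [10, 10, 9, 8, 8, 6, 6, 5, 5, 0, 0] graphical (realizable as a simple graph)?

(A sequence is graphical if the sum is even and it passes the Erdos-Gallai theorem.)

Sum of degrees = 67. Sum is odd, so the sequence is NOT graphical.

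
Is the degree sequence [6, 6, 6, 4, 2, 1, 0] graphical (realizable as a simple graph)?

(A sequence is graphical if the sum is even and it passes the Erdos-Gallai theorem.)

Sum of degrees = 25. Sum is odd, so the sequence is NOT graphical.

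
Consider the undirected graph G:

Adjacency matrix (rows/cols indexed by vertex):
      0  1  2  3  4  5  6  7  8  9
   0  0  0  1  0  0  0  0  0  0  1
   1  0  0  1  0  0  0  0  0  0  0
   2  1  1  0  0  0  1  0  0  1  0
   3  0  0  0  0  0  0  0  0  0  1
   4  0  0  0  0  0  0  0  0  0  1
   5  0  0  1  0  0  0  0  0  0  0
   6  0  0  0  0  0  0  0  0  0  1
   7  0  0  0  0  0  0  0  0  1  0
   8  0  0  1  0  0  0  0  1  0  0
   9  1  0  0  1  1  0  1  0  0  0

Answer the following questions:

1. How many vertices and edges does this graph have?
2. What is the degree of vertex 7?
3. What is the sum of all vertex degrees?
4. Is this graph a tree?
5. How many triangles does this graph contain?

Count: 10 vertices, 9 edges.
Vertex 7 has neighbors [8], degree = 1.
Handshaking lemma: 2 * 9 = 18.
A graph is a tree iff it is connected and has exactly n-1 edges. This graph is connected (all 10 vertices in one component) and has 10-1 = 9 edges. It is a tree.
Number of triangles = 0.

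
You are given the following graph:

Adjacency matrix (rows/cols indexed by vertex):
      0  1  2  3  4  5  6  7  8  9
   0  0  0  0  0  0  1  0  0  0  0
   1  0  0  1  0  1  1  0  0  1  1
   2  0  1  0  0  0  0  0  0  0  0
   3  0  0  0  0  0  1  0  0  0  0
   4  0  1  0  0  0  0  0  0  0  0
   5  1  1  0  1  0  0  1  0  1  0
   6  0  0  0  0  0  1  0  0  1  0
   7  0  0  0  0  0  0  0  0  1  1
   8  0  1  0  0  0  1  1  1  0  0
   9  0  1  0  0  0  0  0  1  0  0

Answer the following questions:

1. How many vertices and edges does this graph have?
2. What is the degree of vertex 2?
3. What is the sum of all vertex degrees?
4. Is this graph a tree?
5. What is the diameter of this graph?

Count: 10 vertices, 12 edges.
Vertex 2 has neighbors [1], degree = 1.
Handshaking lemma: 2 * 12 = 24.
A tree on 10 vertices has 9 edges. This graph has 12 edges (3 extra). Not a tree.
Diameter (longest shortest path) = 3.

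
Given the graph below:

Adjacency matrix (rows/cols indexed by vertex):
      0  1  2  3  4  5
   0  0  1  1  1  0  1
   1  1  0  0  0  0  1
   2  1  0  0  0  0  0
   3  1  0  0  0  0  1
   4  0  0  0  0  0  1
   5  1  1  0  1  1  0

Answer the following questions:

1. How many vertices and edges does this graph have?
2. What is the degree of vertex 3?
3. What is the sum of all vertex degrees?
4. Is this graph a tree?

Count: 6 vertices, 7 edges.
Vertex 3 has neighbors [0, 5], degree = 2.
Handshaking lemma: 2 * 7 = 14.
A tree on 6 vertices has 5 edges. This graph has 7 edges (2 extra). Not a tree.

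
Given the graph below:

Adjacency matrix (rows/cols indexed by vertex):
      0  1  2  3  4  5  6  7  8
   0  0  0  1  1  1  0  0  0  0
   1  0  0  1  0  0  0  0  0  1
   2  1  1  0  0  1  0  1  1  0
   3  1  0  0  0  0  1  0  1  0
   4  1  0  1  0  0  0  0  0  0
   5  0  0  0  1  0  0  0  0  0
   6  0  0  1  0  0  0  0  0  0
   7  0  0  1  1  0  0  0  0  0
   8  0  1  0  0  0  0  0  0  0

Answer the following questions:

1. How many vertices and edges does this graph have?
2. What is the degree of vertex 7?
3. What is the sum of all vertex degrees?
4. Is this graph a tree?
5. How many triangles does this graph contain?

Count: 9 vertices, 10 edges.
Vertex 7 has neighbors [2, 3], degree = 2.
Handshaking lemma: 2 * 10 = 20.
A tree on 9 vertices has 8 edges. This graph has 10 edges (2 extra). Not a tree.
Number of triangles = 1.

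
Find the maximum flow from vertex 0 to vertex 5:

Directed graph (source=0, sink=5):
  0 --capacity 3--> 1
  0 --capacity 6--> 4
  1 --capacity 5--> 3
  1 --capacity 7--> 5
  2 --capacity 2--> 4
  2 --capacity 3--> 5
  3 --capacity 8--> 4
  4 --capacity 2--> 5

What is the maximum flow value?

Computing max flow:
  Flow on (0->1): 3/3
  Flow on (0->4): 2/6
  Flow on (1->5): 3/7
  Flow on (4->5): 2/2
Maximum flow = 5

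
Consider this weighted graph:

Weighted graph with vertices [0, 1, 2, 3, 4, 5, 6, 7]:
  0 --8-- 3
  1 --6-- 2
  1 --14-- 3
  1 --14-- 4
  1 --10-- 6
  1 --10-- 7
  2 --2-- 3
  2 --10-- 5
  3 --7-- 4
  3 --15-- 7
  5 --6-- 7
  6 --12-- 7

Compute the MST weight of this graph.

Applying Kruskal's algorithm (sort edges by weight, add if no cycle):
  Add (2,3) w=2
  Add (1,2) w=6
  Add (5,7) w=6
  Add (3,4) w=7
  Add (0,3) w=8
  Add (1,7) w=10
  Add (1,6) w=10
  Skip (2,5) w=10 (creates cycle)
  Skip (6,7) w=12 (creates cycle)
  Skip (1,4) w=14 (creates cycle)
  Skip (1,3) w=14 (creates cycle)
  Skip (3,7) w=15 (creates cycle)
MST weight = 49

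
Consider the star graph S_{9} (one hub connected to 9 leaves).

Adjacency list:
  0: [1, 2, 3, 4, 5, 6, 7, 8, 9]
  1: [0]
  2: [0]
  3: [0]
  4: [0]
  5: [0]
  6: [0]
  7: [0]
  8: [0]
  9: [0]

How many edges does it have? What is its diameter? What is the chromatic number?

Star graph S_{9}: the hub connects to all 9 leaves.
Edges = 9.
Diameter = 2 (any leaf to hub is 1, leaf to leaf through hub is 2).
Star graphs are bipartite (hub vs leaves), so chromatic number = 2.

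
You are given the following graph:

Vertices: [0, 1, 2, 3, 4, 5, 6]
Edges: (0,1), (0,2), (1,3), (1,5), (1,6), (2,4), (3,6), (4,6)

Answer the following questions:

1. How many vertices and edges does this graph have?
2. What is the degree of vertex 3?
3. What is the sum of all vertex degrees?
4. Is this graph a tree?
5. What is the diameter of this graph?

Count: 7 vertices, 8 edges.
Vertex 3 has neighbors [1, 6], degree = 2.
Handshaking lemma: 2 * 8 = 16.
A tree on 7 vertices has 6 edges. This graph has 8 edges (2 extra). Not a tree.
Diameter (longest shortest path) = 3.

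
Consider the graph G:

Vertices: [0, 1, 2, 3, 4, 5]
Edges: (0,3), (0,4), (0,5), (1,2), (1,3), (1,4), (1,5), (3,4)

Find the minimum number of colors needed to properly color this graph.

The graph has a maximum clique of size 3 (lower bound on chromatic number).
A valid 3-coloring: {0: 0, 1: 0, 2: 1, 3: 1, 4: 2, 5: 1}.
Chromatic number = 3.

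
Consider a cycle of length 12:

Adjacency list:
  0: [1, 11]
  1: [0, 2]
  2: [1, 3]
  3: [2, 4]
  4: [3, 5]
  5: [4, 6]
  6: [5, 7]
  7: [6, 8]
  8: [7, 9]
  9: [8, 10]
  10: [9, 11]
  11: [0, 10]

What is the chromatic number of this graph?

This is an even cycle (C_12). Even cycles are bipartite.
Chromatic number = 2.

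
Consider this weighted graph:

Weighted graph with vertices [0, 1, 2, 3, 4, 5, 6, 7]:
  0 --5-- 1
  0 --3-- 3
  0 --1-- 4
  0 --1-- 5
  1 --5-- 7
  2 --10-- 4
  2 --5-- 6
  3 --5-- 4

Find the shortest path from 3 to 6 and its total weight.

Using Dijkstra's algorithm from vertex 3:
Shortest path: 3 -> 0 -> 4 -> 2 -> 6
Total weight: 3 + 1 + 10 + 5 = 19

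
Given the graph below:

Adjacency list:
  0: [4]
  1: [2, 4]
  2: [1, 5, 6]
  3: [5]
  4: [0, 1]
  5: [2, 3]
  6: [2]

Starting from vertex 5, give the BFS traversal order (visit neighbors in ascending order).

BFS from vertex 5 (neighbors processed in ascending order):
Visit order: 5, 2, 3, 1, 6, 4, 0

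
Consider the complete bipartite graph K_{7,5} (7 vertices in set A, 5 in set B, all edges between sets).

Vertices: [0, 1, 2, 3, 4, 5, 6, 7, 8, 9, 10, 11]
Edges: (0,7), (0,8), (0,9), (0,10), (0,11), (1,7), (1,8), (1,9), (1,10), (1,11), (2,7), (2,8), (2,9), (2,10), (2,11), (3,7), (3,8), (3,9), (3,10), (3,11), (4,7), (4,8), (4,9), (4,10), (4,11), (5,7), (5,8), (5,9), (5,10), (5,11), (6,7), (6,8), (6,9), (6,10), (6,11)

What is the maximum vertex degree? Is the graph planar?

Set-A vertices have degree 5; set-B vertices have degree 7. Maximum degree = max(7,5) = 7.
K_{7,5} contains K_{3,3} as a subgraph (since both sides have >= 3 vertices); by Kuratowski's theorem it is not planar.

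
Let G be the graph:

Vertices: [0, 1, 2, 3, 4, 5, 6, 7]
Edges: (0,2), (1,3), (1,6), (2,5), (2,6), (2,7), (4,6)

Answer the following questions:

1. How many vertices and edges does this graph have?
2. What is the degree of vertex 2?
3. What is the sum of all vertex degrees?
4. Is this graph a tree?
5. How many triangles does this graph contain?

Count: 8 vertices, 7 edges.
Vertex 2 has neighbors [0, 5, 6, 7], degree = 4.
Handshaking lemma: 2 * 7 = 14.
A graph is a tree iff it is connected and has exactly n-1 edges. This graph is connected (all 8 vertices in one component) and has 8-1 = 7 edges. It is a tree.
Number of triangles = 0.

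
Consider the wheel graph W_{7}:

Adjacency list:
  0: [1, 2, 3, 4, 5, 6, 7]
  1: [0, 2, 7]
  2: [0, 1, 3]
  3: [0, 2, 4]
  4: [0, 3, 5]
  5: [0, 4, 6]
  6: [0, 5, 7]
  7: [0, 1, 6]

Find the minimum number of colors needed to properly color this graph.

W_{7} = C_{7} plus a hub adjacent to every cycle vertex.
The outer cycle needs 3 colors (odd cycle); the hub is adjacent to all of them so needs a fresh color.
Chromatic number = 3 + 1 = 4.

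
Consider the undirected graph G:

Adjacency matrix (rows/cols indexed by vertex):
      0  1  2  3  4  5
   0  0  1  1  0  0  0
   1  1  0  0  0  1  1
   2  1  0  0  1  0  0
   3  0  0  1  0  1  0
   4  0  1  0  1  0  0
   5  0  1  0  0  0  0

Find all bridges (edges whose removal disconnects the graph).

A bridge is an edge whose removal increases the number of connected components.
Bridges found: (1,5)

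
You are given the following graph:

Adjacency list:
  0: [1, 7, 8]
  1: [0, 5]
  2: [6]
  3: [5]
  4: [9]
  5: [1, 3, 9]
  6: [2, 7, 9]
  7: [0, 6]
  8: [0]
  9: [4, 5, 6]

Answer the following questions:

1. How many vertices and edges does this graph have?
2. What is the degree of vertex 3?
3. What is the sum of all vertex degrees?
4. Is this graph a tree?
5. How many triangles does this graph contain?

Count: 10 vertices, 10 edges.
Vertex 3 has neighbors [5], degree = 1.
Handshaking lemma: 2 * 10 = 20.
A tree on 10 vertices has 9 edges. This graph has 10 edges (1 extra). Not a tree.
Number of triangles = 0.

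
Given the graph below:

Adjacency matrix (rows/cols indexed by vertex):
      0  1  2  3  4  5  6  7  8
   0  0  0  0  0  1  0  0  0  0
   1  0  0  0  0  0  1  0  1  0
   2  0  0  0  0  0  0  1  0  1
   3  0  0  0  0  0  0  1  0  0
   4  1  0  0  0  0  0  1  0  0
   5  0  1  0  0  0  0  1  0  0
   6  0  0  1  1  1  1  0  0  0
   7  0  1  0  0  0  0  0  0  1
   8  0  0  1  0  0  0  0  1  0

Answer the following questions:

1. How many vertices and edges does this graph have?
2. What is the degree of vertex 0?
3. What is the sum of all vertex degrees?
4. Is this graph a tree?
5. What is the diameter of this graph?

Count: 9 vertices, 9 edges.
Vertex 0 has neighbors [4], degree = 1.
Handshaking lemma: 2 * 9 = 18.
A tree on 9 vertices has 8 edges. This graph has 9 edges (1 extra). Not a tree.
Diameter (longest shortest path) = 5.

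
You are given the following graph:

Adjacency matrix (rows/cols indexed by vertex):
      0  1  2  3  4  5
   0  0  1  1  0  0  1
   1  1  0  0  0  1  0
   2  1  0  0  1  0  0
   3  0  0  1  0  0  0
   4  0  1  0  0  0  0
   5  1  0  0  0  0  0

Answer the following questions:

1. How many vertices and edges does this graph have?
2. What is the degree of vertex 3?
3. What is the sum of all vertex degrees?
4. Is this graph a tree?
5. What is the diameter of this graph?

Count: 6 vertices, 5 edges.
Vertex 3 has neighbors [2], degree = 1.
Handshaking lemma: 2 * 5 = 10.
A graph is a tree iff it is connected and has exactly n-1 edges. This graph is connected (all 6 vertices in one component) and has 6-1 = 5 edges. It is a tree.
Diameter (longest shortest path) = 4.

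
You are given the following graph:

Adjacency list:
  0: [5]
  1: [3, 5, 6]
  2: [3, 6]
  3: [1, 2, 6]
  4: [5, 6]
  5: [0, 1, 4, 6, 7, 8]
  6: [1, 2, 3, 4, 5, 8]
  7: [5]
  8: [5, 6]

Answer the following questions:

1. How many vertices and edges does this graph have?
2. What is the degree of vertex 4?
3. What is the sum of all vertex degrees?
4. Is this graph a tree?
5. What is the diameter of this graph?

Count: 9 vertices, 13 edges.
Vertex 4 has neighbors [5, 6], degree = 2.
Handshaking lemma: 2 * 13 = 26.
A tree on 9 vertices has 8 edges. This graph has 13 edges (5 extra). Not a tree.
Diameter (longest shortest path) = 3.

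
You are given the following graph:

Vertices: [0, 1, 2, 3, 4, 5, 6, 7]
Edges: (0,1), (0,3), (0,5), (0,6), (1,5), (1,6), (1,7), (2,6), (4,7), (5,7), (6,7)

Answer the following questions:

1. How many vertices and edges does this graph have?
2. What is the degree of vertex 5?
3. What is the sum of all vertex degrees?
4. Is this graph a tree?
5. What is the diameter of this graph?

Count: 8 vertices, 11 edges.
Vertex 5 has neighbors [0, 1, 7], degree = 3.
Handshaking lemma: 2 * 11 = 22.
A tree on 8 vertices has 7 edges. This graph has 11 edges (4 extra). Not a tree.
Diameter (longest shortest path) = 4.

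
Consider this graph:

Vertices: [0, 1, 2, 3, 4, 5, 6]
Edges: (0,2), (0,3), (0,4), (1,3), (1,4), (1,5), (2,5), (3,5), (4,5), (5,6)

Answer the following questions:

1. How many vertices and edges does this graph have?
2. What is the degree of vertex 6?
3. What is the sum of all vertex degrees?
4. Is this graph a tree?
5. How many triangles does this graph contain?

Count: 7 vertices, 10 edges.
Vertex 6 has neighbors [5], degree = 1.
Handshaking lemma: 2 * 10 = 20.
A tree on 7 vertices has 6 edges. This graph has 10 edges (4 extra). Not a tree.
Number of triangles = 2.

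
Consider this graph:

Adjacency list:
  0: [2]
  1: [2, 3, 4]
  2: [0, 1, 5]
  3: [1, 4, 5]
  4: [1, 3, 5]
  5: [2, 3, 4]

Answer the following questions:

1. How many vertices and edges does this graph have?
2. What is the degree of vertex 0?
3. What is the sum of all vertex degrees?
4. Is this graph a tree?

Count: 6 vertices, 8 edges.
Vertex 0 has neighbors [2], degree = 1.
Handshaking lemma: 2 * 8 = 16.
A tree on 6 vertices has 5 edges. This graph has 8 edges (3 extra). Not a tree.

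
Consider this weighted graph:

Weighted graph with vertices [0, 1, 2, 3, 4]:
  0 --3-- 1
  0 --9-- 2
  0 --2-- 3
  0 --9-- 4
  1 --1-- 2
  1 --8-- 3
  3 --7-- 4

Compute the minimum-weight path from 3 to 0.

Using Dijkstra's algorithm from vertex 3:
Shortest path: 3 -> 0
Total weight: 2 = 2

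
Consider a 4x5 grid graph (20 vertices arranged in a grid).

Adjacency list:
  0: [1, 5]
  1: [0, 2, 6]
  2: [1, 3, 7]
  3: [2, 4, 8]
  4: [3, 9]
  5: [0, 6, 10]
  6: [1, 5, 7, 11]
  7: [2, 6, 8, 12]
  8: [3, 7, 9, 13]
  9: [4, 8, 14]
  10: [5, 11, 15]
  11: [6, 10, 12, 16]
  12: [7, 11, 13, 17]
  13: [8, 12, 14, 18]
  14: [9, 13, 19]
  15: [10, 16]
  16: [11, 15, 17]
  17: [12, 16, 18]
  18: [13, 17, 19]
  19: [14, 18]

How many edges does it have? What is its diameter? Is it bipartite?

A 4x5 grid has 15 vertical edges and 16 horizontal edges.
Total edges = 15 + 16 = 31.
Diameter = (4-1) + (5-1) = 7 (corner to opposite corner).
Grid graphs are bipartite (checkerboard coloring).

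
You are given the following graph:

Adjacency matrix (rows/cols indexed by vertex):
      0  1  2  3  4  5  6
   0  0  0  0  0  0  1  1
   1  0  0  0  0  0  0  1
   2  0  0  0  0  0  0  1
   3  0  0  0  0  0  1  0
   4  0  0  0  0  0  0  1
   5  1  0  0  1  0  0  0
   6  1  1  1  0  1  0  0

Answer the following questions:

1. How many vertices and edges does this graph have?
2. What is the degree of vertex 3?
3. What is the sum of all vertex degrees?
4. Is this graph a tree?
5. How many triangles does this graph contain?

Count: 7 vertices, 6 edges.
Vertex 3 has neighbors [5], degree = 1.
Handshaking lemma: 2 * 6 = 12.
A graph is a tree iff it is connected and has exactly n-1 edges. This graph is connected (all 7 vertices in one component) and has 7-1 = 6 edges. It is a tree.
Number of triangles = 0.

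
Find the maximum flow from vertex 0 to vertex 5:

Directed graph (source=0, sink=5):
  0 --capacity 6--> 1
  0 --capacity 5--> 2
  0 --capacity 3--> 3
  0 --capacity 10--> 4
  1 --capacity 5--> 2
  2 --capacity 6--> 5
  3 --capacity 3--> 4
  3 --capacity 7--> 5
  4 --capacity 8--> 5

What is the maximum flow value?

Computing max flow:
  Flow on (0->1): 5/6
  Flow on (0->2): 1/5
  Flow on (0->3): 3/3
  Flow on (0->4): 8/10
  Flow on (1->2): 5/5
  Flow on (2->5): 6/6
  Flow on (3->5): 3/7
  Flow on (4->5): 8/8
Maximum flow = 17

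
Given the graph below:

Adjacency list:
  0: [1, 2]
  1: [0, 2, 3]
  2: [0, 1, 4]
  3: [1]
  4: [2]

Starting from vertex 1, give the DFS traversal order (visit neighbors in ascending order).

DFS from vertex 1 (neighbors processed in ascending order):
Visit order: 1, 0, 2, 4, 3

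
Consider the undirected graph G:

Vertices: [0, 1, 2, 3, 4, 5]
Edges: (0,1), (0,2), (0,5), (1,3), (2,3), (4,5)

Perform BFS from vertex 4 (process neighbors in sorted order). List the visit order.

BFS from vertex 4 (neighbors processed in ascending order):
Visit order: 4, 5, 0, 1, 2, 3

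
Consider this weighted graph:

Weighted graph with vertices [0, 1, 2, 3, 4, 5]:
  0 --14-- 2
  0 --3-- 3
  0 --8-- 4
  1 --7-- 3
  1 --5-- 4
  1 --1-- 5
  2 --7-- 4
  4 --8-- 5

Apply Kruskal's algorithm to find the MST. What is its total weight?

Applying Kruskal's algorithm (sort edges by weight, add if no cycle):
  Add (1,5) w=1
  Add (0,3) w=3
  Add (1,4) w=5
  Add (1,3) w=7
  Add (2,4) w=7
  Skip (0,4) w=8 (creates cycle)
  Skip (4,5) w=8 (creates cycle)
  Skip (0,2) w=14 (creates cycle)
MST weight = 23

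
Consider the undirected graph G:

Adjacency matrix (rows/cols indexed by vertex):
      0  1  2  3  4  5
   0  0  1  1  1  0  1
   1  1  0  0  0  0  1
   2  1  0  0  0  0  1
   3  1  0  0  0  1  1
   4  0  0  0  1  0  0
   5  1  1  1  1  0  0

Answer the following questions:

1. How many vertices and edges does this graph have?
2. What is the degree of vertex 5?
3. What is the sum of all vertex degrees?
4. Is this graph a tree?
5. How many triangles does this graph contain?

Count: 6 vertices, 8 edges.
Vertex 5 has neighbors [0, 1, 2, 3], degree = 4.
Handshaking lemma: 2 * 8 = 16.
A tree on 6 vertices has 5 edges. This graph has 8 edges (3 extra). Not a tree.
Number of triangles = 3.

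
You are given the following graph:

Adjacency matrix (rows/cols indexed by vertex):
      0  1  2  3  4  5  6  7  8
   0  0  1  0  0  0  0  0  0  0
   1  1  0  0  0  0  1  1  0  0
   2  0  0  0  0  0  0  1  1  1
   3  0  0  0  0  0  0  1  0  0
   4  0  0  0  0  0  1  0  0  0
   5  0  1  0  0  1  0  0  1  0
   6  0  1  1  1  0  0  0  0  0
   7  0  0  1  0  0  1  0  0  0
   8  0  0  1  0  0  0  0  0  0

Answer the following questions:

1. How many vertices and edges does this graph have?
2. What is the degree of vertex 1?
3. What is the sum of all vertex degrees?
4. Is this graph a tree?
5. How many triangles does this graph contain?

Count: 9 vertices, 9 edges.
Vertex 1 has neighbors [0, 5, 6], degree = 3.
Handshaking lemma: 2 * 9 = 18.
A tree on 9 vertices has 8 edges. This graph has 9 edges (1 extra). Not a tree.
Number of triangles = 0.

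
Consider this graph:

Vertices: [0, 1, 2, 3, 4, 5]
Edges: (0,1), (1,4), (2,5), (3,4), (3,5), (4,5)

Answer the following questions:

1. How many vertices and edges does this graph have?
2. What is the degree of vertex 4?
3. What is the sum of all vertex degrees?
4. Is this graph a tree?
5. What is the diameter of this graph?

Count: 6 vertices, 6 edges.
Vertex 4 has neighbors [1, 3, 5], degree = 3.
Handshaking lemma: 2 * 6 = 12.
A tree on 6 vertices has 5 edges. This graph has 6 edges (1 extra). Not a tree.
Diameter (longest shortest path) = 4.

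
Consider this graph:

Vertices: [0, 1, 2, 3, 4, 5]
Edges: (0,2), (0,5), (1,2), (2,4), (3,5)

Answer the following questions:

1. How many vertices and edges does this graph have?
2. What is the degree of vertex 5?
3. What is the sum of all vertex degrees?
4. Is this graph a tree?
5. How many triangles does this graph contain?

Count: 6 vertices, 5 edges.
Vertex 5 has neighbors [0, 3], degree = 2.
Handshaking lemma: 2 * 5 = 10.
A graph is a tree iff it is connected and has exactly n-1 edges. This graph is connected (all 6 vertices in one component) and has 6-1 = 5 edges. It is a tree.
Number of triangles = 0.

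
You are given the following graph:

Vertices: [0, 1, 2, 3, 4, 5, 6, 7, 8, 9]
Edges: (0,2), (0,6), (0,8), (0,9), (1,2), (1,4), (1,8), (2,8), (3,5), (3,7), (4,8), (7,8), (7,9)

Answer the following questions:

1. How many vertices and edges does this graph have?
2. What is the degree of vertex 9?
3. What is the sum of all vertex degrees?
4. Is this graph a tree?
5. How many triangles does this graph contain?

Count: 10 vertices, 13 edges.
Vertex 9 has neighbors [0, 7], degree = 2.
Handshaking lemma: 2 * 13 = 26.
A tree on 10 vertices has 9 edges. This graph has 13 edges (4 extra). Not a tree.
Number of triangles = 3.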